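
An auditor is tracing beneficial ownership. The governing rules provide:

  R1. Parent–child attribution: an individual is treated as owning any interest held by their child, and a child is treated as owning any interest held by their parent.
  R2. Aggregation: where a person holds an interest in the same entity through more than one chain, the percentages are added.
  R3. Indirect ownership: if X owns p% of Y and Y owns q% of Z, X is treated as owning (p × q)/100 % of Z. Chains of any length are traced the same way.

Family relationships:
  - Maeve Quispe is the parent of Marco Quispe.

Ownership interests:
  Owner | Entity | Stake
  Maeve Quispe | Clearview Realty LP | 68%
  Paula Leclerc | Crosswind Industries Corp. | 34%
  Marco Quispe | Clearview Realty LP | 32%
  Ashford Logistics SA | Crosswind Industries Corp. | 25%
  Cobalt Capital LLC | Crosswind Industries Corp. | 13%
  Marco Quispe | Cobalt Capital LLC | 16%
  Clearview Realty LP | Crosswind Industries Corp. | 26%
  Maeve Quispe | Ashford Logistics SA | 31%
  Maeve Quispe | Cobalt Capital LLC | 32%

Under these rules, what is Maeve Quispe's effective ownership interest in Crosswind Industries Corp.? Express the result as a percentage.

39.99%

By parent–child attribution (R1), Maeve Quispe is treated as also owning Marco Quispe's interest in Cobalt Capital LLC, giving 32% + 16% = 48%.
By parent–child attribution (R1), Maeve Quispe is treated as also owning Marco Quispe's interest in Clearview Realty LP, giving 68% + 32% = 100%.
Chain via Cobalt Capital LLC (R3): 48% × 13% = 6.24% of Crosswind Industries Corp.
Chain via Clearview Realty LP (R3): 100% × 26% = 26% of Crosswind Industries Corp.
Chain via Ashford Logistics SA (R3): 31% × 25% = 7.75% of Crosswind Industries Corp.
Aggregating (R2): 6.24% + 26% + 7.75% = 39.99%.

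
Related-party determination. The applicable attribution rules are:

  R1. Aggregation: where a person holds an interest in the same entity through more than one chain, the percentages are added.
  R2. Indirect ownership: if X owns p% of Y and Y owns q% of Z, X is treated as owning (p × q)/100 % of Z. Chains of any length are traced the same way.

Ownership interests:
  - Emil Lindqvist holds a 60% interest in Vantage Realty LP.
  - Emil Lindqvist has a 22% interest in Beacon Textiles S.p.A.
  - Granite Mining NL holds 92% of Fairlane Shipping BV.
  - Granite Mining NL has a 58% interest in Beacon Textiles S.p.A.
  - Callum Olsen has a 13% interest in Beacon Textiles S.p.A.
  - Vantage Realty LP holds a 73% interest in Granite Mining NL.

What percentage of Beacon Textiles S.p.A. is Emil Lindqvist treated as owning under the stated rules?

47.404%

Chain via Vantage Realty LP → Granite Mining NL (R2): 60% × 73% × 58% = 25.404% of Beacon Textiles S.p.A.
Direct interest in Beacon Textiles S.p.A: 22%.
Aggregating (R1): 25.404% + 22% = 47.404%.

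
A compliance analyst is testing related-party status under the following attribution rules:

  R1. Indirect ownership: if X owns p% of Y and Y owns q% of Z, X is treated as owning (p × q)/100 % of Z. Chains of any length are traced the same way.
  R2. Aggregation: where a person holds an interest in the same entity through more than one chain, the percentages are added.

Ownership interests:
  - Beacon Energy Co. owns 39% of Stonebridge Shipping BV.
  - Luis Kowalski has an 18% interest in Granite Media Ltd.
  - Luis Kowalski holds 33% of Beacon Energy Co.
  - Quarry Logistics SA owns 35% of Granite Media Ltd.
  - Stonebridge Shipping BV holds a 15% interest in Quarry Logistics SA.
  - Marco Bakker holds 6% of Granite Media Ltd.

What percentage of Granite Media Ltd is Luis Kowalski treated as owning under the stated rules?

Chain via Beacon Energy Co. → Stonebridge Shipping BV → Quarry Logistics SA (R1): 33% × 39% × 15% × 35% = 0.675675% of Granite Media Ltd.
Direct interest in Granite Media Ltd: 18%.
Aggregating (R2): 0.675675% + 18% = 18.675675%.

18.675675%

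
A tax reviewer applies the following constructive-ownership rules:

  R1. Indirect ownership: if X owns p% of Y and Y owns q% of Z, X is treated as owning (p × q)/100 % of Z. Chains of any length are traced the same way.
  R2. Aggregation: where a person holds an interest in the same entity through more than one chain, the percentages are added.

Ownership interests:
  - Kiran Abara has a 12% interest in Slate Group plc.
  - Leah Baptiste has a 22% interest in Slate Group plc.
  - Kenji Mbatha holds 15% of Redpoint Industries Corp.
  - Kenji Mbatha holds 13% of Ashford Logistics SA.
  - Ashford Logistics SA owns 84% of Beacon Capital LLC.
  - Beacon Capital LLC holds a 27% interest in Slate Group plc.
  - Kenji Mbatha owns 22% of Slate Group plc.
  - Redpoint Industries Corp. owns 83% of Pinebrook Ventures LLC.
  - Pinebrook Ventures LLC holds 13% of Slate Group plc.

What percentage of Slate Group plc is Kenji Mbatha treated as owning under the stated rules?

26.5669%

Chain via Redpoint Industries Corp. → Pinebrook Ventures LLC (R1): 15% × 83% × 13% = 1.6185% of Slate Group plc.
Chain via Ashford Logistics SA → Beacon Capital LLC (R1): 13% × 84% × 27% = 2.9484% of Slate Group plc.
Direct interest in Slate Group plc: 22%.
Aggregating (R2): 1.6185% + 2.9484% + 22% = 26.5669%.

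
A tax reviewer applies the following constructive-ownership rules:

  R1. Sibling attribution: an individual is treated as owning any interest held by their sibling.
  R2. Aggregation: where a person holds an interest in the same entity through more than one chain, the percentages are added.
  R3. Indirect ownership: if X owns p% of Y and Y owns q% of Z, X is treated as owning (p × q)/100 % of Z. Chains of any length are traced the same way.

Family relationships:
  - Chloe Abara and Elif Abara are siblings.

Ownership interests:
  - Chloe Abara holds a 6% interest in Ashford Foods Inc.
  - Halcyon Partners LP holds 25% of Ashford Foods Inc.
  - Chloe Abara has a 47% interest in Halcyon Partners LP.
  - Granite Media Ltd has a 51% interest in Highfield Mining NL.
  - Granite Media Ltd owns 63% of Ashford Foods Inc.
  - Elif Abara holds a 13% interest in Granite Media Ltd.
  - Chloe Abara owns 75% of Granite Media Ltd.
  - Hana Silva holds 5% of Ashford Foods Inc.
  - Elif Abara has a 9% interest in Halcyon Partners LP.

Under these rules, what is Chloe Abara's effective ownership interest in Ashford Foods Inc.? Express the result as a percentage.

75.44%

By sibling attribution (R1), Chloe Abara is treated as also owning Elif Abara's interest in Granite Media Ltd, giving 75% + 13% = 88%.
By sibling attribution (R1), Chloe Abara is treated as also owning Elif Abara's interest in Halcyon Partners LP, giving 47% + 9% = 56%.
Chain via Granite Media Ltd (R3): 88% × 63% = 55.44% of Ashford Foods Inc.
Chain via Halcyon Partners LP (R3): 56% × 25% = 14% of Ashford Foods Inc.
Direct interest in Ashford Foods Inc: 6%.
Aggregating (R2): 55.44% + 14% + 6% = 75.44%.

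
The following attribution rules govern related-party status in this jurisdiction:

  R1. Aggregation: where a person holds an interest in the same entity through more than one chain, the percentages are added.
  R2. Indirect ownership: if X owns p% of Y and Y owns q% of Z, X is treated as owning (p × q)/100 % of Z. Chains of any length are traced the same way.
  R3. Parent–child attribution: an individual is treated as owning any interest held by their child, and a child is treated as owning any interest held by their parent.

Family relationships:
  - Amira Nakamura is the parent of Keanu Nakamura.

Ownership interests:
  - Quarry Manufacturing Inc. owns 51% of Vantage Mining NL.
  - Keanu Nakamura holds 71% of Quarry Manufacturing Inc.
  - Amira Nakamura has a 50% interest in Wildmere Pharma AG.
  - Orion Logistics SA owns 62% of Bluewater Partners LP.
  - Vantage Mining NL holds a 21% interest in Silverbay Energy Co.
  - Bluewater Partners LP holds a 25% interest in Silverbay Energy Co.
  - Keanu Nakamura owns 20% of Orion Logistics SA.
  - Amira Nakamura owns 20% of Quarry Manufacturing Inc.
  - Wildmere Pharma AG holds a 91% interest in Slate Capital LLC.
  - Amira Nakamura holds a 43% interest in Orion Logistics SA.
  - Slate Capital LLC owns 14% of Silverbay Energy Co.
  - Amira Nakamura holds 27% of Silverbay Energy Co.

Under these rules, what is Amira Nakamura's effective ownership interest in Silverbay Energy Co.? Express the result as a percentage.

52.8811%

By parent–child attribution (R3), Amira Nakamura is treated as also owning Keanu Nakamura's interest in Orion Logistics SA, giving 43% + 20% = 63%.
By parent–child attribution (R3), Amira Nakamura is treated as also owning Keanu Nakamura's interest in Quarry Manufacturing Inc, giving 20% + 71% = 91%.
Chain via Orion Logistics SA → Bluewater Partners LP (R2): 63% × 62% × 25% = 9.765% of Silverbay Energy Co.
Chain via Quarry Manufacturing Inc. → Vantage Mining NL (R2): 91% × 51% × 21% = 9.7461% of Silverbay Energy Co.
Chain via Wildmere Pharma AG → Slate Capital LLC (R2): 50% × 91% × 14% = 6.37% of Silverbay Energy Co.
Direct interest in Silverbay Energy Co: 27%.
Aggregating (R1): 9.765% + 9.7461% + 6.37% + 27% = 52.8811%.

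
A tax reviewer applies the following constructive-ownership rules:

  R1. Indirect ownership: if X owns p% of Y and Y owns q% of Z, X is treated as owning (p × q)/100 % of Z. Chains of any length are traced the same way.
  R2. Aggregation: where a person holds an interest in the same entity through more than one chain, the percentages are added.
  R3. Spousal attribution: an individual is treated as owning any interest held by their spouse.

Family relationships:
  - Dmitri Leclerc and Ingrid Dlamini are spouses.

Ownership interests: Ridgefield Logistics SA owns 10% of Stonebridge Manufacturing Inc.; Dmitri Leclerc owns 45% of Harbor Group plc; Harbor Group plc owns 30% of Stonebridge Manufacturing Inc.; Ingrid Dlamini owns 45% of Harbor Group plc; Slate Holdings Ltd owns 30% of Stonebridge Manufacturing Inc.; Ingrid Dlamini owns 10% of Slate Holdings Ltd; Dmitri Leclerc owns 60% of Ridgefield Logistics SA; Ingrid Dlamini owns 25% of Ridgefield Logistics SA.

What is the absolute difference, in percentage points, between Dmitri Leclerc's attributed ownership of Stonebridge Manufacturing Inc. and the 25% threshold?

13.5

By spousal attribution (R3), Dmitri Leclerc is treated as also owning Ingrid Dlamini's interest in Harbor Group plc, giving 45% + 45% = 90%.
By spousal attribution (R3), Dmitri Leclerc is treated as also owning Ingrid Dlamini's interest in Ridgefield Logistics SA, giving 60% + 25% = 85%.
By spousal attribution (R3), Dmitri Leclerc is treated as owning Ingrid Dlamini's 10% interest in Slate Holdings Ltd.
Chain via Harbor Group plc (R1): 90% × 30% = 27% of Stonebridge Manufacturing Inc.
Chain via Ridgefield Logistics SA (R1): 85% × 10% = 8.5% of Stonebridge Manufacturing Inc.
Chain via Slate Holdings Ltd (R1): 10% × 30% = 3% of Stonebridge Manufacturing Inc.
Aggregating (R2): 27% + 8.5% + 3% = 38.5%.
38.5% exceeds the 25% threshold by 13.5 percentage points.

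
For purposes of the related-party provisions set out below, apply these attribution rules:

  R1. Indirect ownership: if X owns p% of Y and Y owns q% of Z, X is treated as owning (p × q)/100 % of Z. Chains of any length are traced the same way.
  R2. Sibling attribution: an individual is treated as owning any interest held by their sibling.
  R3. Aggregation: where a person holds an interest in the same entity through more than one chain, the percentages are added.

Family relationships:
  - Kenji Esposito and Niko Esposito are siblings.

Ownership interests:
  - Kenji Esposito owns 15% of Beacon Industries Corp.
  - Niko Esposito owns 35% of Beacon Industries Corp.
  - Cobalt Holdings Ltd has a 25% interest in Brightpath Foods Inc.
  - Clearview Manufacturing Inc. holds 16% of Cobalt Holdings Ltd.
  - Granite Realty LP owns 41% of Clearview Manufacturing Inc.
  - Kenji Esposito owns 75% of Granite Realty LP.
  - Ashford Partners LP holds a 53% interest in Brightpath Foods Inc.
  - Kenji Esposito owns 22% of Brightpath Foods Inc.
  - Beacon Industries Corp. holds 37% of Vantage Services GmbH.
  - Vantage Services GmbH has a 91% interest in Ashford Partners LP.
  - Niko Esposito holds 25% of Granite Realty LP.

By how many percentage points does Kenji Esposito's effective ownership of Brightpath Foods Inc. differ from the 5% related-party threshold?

By sibling attribution (R2), Kenji Esposito is treated as also owning Niko Esposito's interest in Granite Realty LP, giving 75% + 25% = 100%.
By sibling attribution (R2), Kenji Esposito is treated as also owning Niko Esposito's interest in Beacon Industries Corp, giving 15% + 35% = 50%.
Chain via Granite Realty LP → Clearview Manufacturing Inc. → Cobalt Holdings Ltd (R1): 100% × 41% × 16% × 25% = 1.64% of Brightpath Foods Inc.
Chain via Beacon Industries Corp. → Vantage Services GmbH → Ashford Partners LP (R1): 50% × 37% × 91% × 53% = 8.92255% of Brightpath Foods Inc.
Direct interest in Brightpath Foods Inc: 22%.
Aggregating (R3): 1.64% + 8.92255% + 22% = 32.56255%.
32.56255% exceeds the 5% threshold by 27.56255 percentage points.

27.56255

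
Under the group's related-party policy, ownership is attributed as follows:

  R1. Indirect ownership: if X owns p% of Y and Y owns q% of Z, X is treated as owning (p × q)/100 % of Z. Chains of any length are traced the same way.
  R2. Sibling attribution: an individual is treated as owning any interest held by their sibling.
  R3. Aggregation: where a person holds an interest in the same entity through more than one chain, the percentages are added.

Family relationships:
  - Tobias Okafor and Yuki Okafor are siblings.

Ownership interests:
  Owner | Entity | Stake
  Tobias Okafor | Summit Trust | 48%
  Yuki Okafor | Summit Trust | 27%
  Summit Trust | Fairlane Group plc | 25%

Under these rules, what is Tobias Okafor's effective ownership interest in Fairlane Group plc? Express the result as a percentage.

By sibling attribution (R2), Tobias Okafor is treated as also owning Yuki Okafor's interest in Summit Trust, giving 48% + 27% = 75%.
Chain via Summit Trust (R1): 75% × 25% = 18.75% of Fairlane Group plc.

18.75%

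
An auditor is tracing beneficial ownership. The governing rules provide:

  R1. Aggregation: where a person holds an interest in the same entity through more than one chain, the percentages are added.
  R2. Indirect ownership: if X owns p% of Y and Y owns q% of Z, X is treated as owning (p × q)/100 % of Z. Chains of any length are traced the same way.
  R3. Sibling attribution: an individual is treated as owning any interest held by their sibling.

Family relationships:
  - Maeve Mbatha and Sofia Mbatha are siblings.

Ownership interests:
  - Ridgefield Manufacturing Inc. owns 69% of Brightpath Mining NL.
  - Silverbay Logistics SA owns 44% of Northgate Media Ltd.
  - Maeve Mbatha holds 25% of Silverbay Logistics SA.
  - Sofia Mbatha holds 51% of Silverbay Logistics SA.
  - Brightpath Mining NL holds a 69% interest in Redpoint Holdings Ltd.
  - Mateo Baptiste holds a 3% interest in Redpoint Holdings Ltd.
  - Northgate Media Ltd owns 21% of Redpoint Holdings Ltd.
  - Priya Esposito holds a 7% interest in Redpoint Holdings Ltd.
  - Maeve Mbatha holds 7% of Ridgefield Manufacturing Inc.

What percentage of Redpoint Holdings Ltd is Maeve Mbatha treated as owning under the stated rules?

10.3551%

By sibling attribution (R3), Maeve Mbatha is treated as also owning Sofia Mbatha's interest in Silverbay Logistics SA, giving 25% + 51% = 76%.
Chain via Ridgefield Manufacturing Inc. → Brightpath Mining NL (R2): 7% × 69% × 69% = 3.3327% of Redpoint Holdings Ltd.
Chain via Silverbay Logistics SA → Northgate Media Ltd (R2): 76% × 44% × 21% = 7.0224% of Redpoint Holdings Ltd.
Aggregating (R1): 3.3327% + 7.0224% = 10.3551%.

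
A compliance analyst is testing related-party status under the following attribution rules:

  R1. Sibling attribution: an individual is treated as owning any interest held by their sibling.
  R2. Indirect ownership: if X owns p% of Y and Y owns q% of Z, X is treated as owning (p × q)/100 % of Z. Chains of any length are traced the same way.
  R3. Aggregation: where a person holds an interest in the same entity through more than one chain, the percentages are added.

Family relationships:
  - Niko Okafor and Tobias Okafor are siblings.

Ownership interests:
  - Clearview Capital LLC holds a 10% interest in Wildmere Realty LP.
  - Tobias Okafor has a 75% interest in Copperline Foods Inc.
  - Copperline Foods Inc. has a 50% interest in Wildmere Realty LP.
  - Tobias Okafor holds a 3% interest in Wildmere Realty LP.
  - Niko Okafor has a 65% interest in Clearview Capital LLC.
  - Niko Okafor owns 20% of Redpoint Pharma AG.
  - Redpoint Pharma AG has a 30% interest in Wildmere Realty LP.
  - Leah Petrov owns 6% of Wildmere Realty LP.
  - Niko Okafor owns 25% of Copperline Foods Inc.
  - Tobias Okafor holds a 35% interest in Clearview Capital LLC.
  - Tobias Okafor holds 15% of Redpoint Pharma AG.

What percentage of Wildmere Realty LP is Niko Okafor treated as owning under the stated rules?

73.5%

By sibling attribution (R1), Niko Okafor is treated as also owning Tobias Okafor's interest in Clearview Capital LLC, giving 65% + 35% = 100%.
By sibling attribution (R1), Niko Okafor is treated as also owning Tobias Okafor's interest in Copperline Foods Inc, giving 25% + 75% = 100%.
By sibling attribution (R1), Niko Okafor is treated as also owning Tobias Okafor's interest in Redpoint Pharma AG, giving 20% + 15% = 35%.
By sibling attribution (R1), Niko Okafor is treated as owning Tobias Okafor's 3% interest in Wildmere Realty LP.
Chain via Clearview Capital LLC (R2): 100% × 10% = 10% of Wildmere Realty LP.
Chain via Copperline Foods Inc. (R2): 100% × 50% = 50% of Wildmere Realty LP.
Chain via Redpoint Pharma AG (R2): 35% × 30% = 10.5% of Wildmere Realty LP.
Direct interest in Wildmere Realty LP: 3%.
Aggregating (R3): 10% + 50% + 10.5% + 3% = 73.5%.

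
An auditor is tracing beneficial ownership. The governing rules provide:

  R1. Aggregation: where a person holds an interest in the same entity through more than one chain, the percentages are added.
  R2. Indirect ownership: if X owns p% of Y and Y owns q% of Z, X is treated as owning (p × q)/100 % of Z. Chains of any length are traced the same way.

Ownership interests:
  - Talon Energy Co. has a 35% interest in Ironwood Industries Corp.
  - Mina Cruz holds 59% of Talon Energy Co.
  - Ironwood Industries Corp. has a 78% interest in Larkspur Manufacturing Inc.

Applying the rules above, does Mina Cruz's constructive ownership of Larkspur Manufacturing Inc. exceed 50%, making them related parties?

No

Chain via Talon Energy Co. → Ironwood Industries Corp. (R2): 59% × 35% × 78% = 16.107% of Larkspur Manufacturing Inc.
16.107% does not exceed the 50% threshold, so Mina is not a related party to Larkspur Manufacturing Inc.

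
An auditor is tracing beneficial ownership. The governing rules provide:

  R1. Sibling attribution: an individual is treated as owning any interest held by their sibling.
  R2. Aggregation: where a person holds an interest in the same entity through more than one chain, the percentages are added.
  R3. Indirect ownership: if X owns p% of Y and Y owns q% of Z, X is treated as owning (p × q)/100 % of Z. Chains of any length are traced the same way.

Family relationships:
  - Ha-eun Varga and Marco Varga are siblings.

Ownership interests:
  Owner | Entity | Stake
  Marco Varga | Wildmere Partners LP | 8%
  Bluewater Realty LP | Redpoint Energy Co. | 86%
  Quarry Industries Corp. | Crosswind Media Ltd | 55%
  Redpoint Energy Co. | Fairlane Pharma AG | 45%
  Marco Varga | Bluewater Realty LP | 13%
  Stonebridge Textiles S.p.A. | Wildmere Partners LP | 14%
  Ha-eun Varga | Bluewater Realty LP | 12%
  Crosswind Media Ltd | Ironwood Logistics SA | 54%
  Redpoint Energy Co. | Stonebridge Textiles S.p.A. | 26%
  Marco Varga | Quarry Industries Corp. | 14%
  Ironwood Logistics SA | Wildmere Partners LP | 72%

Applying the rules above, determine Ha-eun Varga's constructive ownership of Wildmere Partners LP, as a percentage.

By sibling attribution (R1), Ha-eun Varga is treated as also owning Marco Varga's interest in Bluewater Realty LP, giving 12% + 13% = 25%.
By sibling attribution (R1), Ha-eun Varga is treated as owning Marco Varga's 14% interest in Quarry Industries Corp.
By sibling attribution (R1), Ha-eun Varga is treated as owning Marco Varga's 8% interest in Wildmere Partners LP.
Chain via Bluewater Realty LP → Redpoint Energy Co. → Stonebridge Textiles S.p.A. (R3): 25% × 86% × 26% × 14% = 0.7826% of Wildmere Partners LP.
Chain via Quarry Industries Corp. → Crosswind Media Ltd → Ironwood Logistics SA (R3): 14% × 55% × 54% × 72% = 2.99376% of Wildmere Partners LP.
Direct interest in Wildmere Partners LP: 8%.
Aggregating (R2): 0.7826% + 2.99376% + 8% = 11.77636%.

11.77636%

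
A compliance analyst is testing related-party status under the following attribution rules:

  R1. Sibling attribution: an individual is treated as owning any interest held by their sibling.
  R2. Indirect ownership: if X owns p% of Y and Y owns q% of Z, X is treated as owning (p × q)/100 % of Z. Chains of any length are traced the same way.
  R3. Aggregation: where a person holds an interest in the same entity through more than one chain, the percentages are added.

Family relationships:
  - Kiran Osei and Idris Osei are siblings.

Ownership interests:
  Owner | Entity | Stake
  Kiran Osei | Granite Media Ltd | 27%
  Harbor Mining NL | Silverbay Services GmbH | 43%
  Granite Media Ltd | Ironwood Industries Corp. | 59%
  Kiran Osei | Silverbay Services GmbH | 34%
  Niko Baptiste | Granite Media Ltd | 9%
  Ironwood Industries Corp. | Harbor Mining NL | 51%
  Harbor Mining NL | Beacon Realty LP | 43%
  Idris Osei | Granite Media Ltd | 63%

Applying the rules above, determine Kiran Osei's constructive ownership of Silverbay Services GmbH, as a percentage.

By sibling attribution (R1), Kiran Osei is treated as also owning Idris Osei's interest in Granite Media Ltd, giving 27% + 63% = 90%.
Chain via Granite Media Ltd → Ironwood Industries Corp. → Harbor Mining NL (R2): 90% × 59% × 51% × 43% = 11.64483% of Silverbay Services GmbH.
Direct interest in Silverbay Services GmbH: 34%.
Aggregating (R3): 11.64483% + 34% = 45.64483%.

45.64483%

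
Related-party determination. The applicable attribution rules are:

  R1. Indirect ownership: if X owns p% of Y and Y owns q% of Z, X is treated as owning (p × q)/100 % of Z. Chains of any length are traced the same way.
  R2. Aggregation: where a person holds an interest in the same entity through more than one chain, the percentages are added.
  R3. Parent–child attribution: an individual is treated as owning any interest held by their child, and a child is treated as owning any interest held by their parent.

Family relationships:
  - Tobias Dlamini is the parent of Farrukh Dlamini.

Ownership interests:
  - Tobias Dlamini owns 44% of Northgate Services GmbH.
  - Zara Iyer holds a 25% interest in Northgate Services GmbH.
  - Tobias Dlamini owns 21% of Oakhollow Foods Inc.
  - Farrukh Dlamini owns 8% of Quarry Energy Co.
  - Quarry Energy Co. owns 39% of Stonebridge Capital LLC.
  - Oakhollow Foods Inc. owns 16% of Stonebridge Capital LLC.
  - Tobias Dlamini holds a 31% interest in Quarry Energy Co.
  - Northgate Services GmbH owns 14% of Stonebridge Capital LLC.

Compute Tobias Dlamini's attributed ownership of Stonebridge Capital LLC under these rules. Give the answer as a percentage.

By parent–child attribution (R3), Tobias Dlamini is treated as also owning Farrukh Dlamini's interest in Quarry Energy Co, giving 31% + 8% = 39%.
Chain via Northgate Services GmbH (R1): 44% × 14% = 6.16% of Stonebridge Capital LLC.
Chain via Quarry Energy Co. (R1): 39% × 39% = 15.21% of Stonebridge Capital LLC.
Chain via Oakhollow Foods Inc. (R1): 21% × 16% = 3.36% of Stonebridge Capital LLC.
Aggregating (R2): 6.16% + 15.21% + 3.36% = 24.73%.

24.73%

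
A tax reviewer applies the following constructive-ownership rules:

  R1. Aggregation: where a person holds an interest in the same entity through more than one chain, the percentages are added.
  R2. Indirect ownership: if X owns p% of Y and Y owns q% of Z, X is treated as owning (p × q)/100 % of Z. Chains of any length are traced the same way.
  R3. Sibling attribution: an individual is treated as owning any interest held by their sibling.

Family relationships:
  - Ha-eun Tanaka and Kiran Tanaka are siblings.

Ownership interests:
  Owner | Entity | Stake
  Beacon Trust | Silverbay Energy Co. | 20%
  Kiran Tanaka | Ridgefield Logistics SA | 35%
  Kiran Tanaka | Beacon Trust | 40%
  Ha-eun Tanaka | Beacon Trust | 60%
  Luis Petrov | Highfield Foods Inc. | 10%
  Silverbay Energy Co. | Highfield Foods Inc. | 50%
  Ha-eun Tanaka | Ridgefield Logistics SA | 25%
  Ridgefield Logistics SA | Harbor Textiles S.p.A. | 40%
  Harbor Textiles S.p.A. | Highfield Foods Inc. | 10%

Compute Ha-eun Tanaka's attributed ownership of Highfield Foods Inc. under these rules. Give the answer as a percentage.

12.4%

By sibling attribution (R3), Ha-eun Tanaka is treated as also owning Kiran Tanaka's interest in Ridgefield Logistics SA, giving 25% + 35% = 60%.
By sibling attribution (R3), Ha-eun Tanaka is treated as also owning Kiran Tanaka's interest in Beacon Trust, giving 60% + 40% = 100%.
Chain via Ridgefield Logistics SA → Harbor Textiles S.p.A. (R2): 60% × 40% × 10% = 2.4% of Highfield Foods Inc.
Chain via Beacon Trust → Silverbay Energy Co. (R2): 100% × 20% × 50% = 10% of Highfield Foods Inc.
Aggregating (R1): 2.4% + 10% = 12.4%.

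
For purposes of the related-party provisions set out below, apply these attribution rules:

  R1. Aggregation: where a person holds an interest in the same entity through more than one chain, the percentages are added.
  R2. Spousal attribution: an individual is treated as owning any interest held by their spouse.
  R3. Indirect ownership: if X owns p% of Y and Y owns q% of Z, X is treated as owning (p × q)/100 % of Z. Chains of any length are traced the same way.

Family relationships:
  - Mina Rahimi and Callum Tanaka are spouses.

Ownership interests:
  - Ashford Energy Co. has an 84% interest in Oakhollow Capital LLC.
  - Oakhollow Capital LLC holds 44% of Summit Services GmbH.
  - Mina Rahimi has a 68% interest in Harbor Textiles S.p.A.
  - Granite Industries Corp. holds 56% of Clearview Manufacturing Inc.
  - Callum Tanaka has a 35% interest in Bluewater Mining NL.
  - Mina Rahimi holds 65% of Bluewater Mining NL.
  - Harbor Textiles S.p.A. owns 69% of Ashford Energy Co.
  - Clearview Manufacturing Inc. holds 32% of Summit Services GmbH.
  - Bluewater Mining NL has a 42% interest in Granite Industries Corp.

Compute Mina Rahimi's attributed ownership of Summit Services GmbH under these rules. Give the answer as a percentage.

By spousal attribution (R2), Mina Rahimi is treated as also owning Callum Tanaka's interest in Bluewater Mining NL, giving 65% + 35% = 100%.
Chain via Harbor Textiles S.p.A. → Ashford Energy Co. → Oakhollow Capital LLC (R3): 68% × 69% × 84% × 44% = 17.341632% of Summit Services GmbH.
Chain via Bluewater Mining NL → Granite Industries Corp. → Clearview Manufacturing Inc. (R3): 100% × 42% × 56% × 32% = 7.5264% of Summit Services GmbH.
Aggregating (R1): 17.341632% + 7.5264% = 24.868032%.

24.868032%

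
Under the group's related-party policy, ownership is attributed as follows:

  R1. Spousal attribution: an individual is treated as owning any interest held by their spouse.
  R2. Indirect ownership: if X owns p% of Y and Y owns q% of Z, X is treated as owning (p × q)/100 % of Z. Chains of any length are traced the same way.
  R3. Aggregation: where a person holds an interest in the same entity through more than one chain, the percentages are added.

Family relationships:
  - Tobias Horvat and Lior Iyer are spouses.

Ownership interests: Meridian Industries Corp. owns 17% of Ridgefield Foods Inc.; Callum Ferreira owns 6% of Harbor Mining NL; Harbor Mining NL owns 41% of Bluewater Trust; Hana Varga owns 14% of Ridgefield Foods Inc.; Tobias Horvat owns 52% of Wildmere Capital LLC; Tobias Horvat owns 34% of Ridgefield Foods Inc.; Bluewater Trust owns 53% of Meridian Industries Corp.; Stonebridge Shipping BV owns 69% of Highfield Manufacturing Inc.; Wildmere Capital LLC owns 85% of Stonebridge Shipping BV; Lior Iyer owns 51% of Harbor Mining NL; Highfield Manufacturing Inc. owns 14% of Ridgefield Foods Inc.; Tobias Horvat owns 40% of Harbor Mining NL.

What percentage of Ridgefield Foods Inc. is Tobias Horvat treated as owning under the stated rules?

By spousal attribution (R1), Tobias Horvat is treated as also owning Lior Iyer's interest in Harbor Mining NL, giving 40% + 51% = 91%.
Chain via Wildmere Capital LLC → Stonebridge Shipping BV → Highfield Manufacturing Inc. (R2): 52% × 85% × 69% × 14% = 4.26972% of Ridgefield Foods Inc.
Chain via Harbor Mining NL → Bluewater Trust → Meridian Industries Corp. (R2): 91% × 41% × 53% × 17% = 3.361631% of Ridgefield Foods Inc.
Direct interest in Ridgefield Foods Inc: 34%.
Aggregating (R3): 4.26972% + 3.361631% + 34% = 41.631351%.

41.631351%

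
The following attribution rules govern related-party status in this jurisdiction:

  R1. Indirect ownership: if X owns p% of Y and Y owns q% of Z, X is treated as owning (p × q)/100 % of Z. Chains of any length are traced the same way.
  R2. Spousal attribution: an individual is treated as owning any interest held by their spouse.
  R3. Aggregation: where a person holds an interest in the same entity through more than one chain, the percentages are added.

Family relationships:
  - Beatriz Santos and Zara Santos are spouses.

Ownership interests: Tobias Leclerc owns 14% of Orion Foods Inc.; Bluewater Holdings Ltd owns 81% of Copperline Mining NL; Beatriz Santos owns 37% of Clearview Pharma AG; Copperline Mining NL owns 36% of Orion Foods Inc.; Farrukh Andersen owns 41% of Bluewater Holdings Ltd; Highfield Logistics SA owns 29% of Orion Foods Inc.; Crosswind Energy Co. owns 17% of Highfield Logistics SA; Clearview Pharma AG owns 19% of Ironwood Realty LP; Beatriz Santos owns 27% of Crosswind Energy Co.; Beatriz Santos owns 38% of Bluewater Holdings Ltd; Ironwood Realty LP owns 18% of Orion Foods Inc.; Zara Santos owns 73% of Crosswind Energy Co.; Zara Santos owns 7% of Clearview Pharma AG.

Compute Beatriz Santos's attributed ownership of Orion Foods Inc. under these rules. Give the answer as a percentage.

By spousal attribution (R2), Beatriz Santos is treated as also owning Zara Santos's interest in Clearview Pharma AG, giving 37% + 7% = 44%.
By spousal attribution (R2), Beatriz Santos is treated as also owning Zara Santos's interest in Crosswind Energy Co, giving 27% + 73% = 100%.
Chain via Clearview Pharma AG → Ironwood Realty LP (R1): 44% × 19% × 18% = 1.5048% of Orion Foods Inc.
Chain via Bluewater Holdings Ltd → Copperline Mining NL (R1): 38% × 81% × 36% = 11.0808% of Orion Foods Inc.
Chain via Crosswind Energy Co. → Highfield Logistics SA (R1): 100% × 17% × 29% = 4.93% of Orion Foods Inc.
Aggregating (R3): 1.5048% + 11.0808% + 4.93% = 17.5156%.

17.5156%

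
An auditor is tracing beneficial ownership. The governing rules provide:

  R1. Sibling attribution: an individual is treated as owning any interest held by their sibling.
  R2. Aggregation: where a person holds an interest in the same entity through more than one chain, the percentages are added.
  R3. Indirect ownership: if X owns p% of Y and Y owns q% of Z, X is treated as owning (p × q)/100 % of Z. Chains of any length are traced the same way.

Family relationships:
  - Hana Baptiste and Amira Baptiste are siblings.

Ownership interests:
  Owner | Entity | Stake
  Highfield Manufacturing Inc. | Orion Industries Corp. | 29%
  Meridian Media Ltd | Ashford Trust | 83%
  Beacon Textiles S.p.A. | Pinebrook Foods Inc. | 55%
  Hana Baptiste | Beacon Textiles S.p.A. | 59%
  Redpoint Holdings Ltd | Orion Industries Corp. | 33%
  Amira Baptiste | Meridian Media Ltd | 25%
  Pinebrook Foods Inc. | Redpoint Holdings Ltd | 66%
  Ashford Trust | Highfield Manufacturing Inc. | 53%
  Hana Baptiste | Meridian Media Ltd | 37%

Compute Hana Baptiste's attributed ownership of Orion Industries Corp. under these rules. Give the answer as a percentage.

14.977012%

By sibling attribution (R1), Hana Baptiste is treated as also owning Amira Baptiste's interest in Meridian Media Ltd, giving 37% + 25% = 62%.
Chain via Meridian Media Ltd → Ashford Trust → Highfield Manufacturing Inc. (R3): 62% × 83% × 53% × 29% = 7.909402% of Orion Industries Corp.
Chain via Beacon Textiles S.p.A. → Pinebrook Foods Inc. → Redpoint Holdings Ltd (R3): 59% × 55% × 66% × 33% = 7.06761% of Orion Industries Corp.
Aggregating (R2): 7.909402% + 7.06761% = 14.977012%.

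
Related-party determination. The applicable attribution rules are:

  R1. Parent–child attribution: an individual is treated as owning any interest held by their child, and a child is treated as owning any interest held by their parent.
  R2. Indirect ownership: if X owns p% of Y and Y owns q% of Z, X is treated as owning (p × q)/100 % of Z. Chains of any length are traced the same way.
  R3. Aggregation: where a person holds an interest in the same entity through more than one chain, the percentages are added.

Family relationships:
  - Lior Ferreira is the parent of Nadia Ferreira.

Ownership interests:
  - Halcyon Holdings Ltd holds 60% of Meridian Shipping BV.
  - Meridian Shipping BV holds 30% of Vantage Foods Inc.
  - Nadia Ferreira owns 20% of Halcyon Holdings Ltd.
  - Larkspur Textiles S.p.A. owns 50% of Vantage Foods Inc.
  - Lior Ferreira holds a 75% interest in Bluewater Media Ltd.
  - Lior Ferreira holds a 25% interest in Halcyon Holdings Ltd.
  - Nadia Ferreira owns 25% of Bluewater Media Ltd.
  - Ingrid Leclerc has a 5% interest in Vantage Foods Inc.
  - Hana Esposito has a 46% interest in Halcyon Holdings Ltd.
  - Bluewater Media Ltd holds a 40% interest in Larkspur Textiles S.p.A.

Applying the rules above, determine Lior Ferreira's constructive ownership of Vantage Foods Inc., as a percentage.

By parent–child attribution (R1), Lior Ferreira is treated as also owning Nadia Ferreira's interest in Halcyon Holdings Ltd, giving 25% + 20% = 45%.
By parent–child attribution (R1), Lior Ferreira is treated as also owning Nadia Ferreira's interest in Bluewater Media Ltd, giving 75% + 25% = 100%.
Chain via Halcyon Holdings Ltd → Meridian Shipping BV (R2): 45% × 60% × 30% = 8.1% of Vantage Foods Inc.
Chain via Bluewater Media Ltd → Larkspur Textiles S.p.A. (R2): 100% × 40% × 50% = 20% of Vantage Foods Inc.
Aggregating (R3): 8.1% + 20% = 28.1%.

28.1%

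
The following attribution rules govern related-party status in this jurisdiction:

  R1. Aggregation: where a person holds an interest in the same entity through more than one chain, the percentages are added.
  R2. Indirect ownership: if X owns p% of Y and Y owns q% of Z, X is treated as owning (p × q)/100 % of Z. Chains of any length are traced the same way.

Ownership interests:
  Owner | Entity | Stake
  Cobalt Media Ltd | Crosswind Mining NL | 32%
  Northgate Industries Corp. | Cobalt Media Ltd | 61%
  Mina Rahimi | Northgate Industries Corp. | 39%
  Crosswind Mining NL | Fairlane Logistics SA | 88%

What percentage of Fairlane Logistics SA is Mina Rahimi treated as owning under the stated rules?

6.699264%

Chain via Northgate Industries Corp. → Cobalt Media Ltd → Crosswind Mining NL (R2): 39% × 61% × 32% × 88% = 6.699264% of Fairlane Logistics SA.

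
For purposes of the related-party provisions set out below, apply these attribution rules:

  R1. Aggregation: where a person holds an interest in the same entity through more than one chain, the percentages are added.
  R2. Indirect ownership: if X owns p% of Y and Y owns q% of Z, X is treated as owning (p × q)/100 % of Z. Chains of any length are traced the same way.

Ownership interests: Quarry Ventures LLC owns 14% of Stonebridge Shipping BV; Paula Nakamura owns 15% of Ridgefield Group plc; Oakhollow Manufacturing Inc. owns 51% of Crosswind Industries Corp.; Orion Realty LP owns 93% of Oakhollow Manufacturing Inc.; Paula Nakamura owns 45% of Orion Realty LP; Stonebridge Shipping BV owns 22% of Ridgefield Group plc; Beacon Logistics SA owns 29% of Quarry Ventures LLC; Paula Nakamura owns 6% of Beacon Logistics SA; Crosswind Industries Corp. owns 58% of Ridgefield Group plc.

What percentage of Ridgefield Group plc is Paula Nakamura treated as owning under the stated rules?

27.432822%

Chain via Beacon Logistics SA → Quarry Ventures LLC → Stonebridge Shipping BV (R2): 6% × 29% × 14% × 22% = 0.053592% of Ridgefield Group plc.
Chain via Orion Realty LP → Oakhollow Manufacturing Inc. → Crosswind Industries Corp. (R2): 45% × 93% × 51% × 58% = 12.37923% of Ridgefield Group plc.
Direct interest in Ridgefield Group plc: 15%.
Aggregating (R1): 0.053592% + 12.37923% + 15% = 27.432822%.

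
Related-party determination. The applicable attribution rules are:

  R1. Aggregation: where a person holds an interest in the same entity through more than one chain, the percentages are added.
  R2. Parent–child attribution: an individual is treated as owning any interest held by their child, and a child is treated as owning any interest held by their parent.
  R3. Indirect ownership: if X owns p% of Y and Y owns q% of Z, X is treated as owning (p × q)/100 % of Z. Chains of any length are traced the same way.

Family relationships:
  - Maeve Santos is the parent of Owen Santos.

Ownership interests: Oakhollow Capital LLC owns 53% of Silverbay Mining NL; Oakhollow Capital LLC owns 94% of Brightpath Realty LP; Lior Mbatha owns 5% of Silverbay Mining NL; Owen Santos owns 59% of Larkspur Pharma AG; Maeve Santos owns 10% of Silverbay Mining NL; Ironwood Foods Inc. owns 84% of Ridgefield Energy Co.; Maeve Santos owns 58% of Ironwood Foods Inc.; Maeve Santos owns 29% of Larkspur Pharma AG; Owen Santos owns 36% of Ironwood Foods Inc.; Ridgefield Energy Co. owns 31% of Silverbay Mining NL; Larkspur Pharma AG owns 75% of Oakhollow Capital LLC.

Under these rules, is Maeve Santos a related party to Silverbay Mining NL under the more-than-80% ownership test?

No

By parent–child attribution (R2), Maeve Santos is treated as also owning Owen Santos's interest in Ironwood Foods Inc, giving 58% + 36% = 94%.
By parent–child attribution (R2), Maeve Santos is treated as also owning Owen Santos's interest in Larkspur Pharma AG, giving 29% + 59% = 88%.
Chain via Ironwood Foods Inc. → Ridgefield Energy Co. (R3): 94% × 84% × 31% = 24.4776% of Silverbay Mining NL.
Chain via Larkspur Pharma AG → Oakhollow Capital LLC (R3): 88% × 75% × 53% = 34.98% of Silverbay Mining NL.
Direct interest in Silverbay Mining NL: 10%.
Aggregating (R1): 24.4776% + 34.98% + 10% = 69.4576%.
69.4576% does not exceed the 80% threshold, so Maeve is not a related party to Silverbay Mining NL.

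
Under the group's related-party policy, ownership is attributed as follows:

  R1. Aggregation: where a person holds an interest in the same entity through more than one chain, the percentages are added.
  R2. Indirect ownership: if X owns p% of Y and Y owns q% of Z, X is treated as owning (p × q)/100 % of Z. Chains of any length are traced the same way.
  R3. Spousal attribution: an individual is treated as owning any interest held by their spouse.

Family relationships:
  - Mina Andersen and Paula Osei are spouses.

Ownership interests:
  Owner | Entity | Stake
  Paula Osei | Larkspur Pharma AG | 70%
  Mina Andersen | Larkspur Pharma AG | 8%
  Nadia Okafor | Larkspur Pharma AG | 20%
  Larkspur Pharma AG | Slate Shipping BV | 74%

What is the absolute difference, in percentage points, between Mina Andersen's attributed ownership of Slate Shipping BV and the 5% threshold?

By spousal attribution (R3), Mina Andersen is treated as also owning Paula Osei's interest in Larkspur Pharma AG, giving 8% + 70% = 78%.
Chain via Larkspur Pharma AG (R2): 78% × 74% = 57.72% of Slate Shipping BV.
57.72% exceeds the 5% threshold by 52.72 percentage points.

52.72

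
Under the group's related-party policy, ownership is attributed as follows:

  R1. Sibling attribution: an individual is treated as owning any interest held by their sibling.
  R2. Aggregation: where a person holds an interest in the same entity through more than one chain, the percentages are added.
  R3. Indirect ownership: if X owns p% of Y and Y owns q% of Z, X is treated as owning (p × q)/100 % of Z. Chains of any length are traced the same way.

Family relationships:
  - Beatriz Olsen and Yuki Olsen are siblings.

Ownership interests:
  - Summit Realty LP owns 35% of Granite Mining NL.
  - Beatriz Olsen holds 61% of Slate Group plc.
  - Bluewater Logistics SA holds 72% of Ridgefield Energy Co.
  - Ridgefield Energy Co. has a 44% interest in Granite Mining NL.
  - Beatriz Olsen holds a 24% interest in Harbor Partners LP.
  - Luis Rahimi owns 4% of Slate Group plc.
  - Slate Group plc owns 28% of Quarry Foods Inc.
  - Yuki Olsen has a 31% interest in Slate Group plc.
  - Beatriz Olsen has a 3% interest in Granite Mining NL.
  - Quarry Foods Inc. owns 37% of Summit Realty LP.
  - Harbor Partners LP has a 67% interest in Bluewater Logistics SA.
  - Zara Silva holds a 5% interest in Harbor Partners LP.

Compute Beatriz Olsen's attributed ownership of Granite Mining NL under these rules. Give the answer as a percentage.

By sibling attribution (R1), Beatriz Olsen is treated as also owning Yuki Olsen's interest in Slate Group plc, giving 61% + 31% = 92%.
Chain via Slate Group plc → Quarry Foods Inc. → Summit Realty LP (R3): 92% × 28% × 37% × 35% = 3.33592% of Granite Mining NL.
Chain via Harbor Partners LP → Bluewater Logistics SA → Ridgefield Energy Co. (R3): 24% × 67% × 72% × 44% = 5.094144% of Granite Mining NL.
Direct interest in Granite Mining NL: 3%.
Aggregating (R2): 3.33592% + 5.094144% + 3% = 11.430064%.

11.430064%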